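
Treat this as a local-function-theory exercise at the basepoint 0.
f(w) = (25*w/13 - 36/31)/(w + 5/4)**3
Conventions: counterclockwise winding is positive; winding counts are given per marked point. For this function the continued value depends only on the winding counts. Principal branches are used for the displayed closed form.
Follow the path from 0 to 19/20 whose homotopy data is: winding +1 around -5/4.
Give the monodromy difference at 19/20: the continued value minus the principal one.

Continued minus principal equals 0.

The function is rational, hence single-valued: continuing it around any pole returns the same value, so the difference is 0.


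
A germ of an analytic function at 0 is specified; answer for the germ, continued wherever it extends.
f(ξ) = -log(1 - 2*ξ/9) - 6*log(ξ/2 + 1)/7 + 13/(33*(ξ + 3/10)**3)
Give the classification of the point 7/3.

The point is a regular point.

Denominator factors: ξ + 3/10 = 79/30 at ξ = 7/3 — none vanishes.
Branch term log(1 - ξ/(9/2)): argument at 7/3 is 13/27, nonzero, so 7/3 is not its branch point (a point on a principal cut is still regular for the continued germ).
Branch term log(1 - ξ/(-2)): argument at 7/3 is 13/6, nonzero, so 7/3 is not its branch point (a point on a principal cut is still regular for the continued germ).
So the germ continues analytically to 7/3.


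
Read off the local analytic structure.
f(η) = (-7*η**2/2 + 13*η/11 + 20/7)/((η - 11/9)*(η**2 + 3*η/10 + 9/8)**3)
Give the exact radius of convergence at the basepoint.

The radius of convergence is (3/4)*sqrt(2).

Denominator factor (η**2 + 3*η/10 + 9/8)^3: discriminant -441/100, complex-conjugate roots (-3/20) + (21/20)*i and (-3/20) - (21/20)*i; poles of order 3, moduli (3/4)*sqrt(2) and (3/4)*sqrt(2).
Denominator factor (η - 11/9): pole of order 1 at 11/9, modulus 11/9.
The radius of convergence is the smallest modulus among the singular points: (3/4)*sqrt(2).


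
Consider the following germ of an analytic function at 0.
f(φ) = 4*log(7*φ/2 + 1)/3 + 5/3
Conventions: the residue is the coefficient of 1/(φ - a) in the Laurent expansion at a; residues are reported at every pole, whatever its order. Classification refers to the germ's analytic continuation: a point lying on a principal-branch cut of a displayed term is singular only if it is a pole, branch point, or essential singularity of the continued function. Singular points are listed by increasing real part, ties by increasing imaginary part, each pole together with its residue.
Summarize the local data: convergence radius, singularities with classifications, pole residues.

Radius of convergence at 0: 2/7.
At -2/7: a logarithmic branch point.

Branch term (4/3)*log(1 - φ/(-2/7)): its argument vanishes at φ = -2/7, a logarithmic branch point, modulus 2/7.
The radius of convergence is the smallest modulus among the singular points: 2/7.


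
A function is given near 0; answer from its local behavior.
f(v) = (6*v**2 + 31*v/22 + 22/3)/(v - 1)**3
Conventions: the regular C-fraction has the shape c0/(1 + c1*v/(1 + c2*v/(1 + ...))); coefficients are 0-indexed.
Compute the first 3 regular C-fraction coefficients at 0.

Taylor coefficients (expand at 0): a_0 = -22/3, a_1 = -515/22, a_2 = -1193/22.
c0 = a_0 = -22/3. Peel one level at a time: if S = 1 + c*v/S' with S'(0) = 1, then c is the v-coefficient of S and S' = c*v/(S - 1).
S_1 = c0/f = 1 + (-1545/484)*v + (654789/234256)*v^2 + ...; c1 = -1545/484.
S_2 = c1*v/(S_1 - 1) = 1 + (218263/249260)*v + ...; c2 = 218263/249260.

The regular C-fraction coefficients are [-22/3, -1545/484, 218263/249260].


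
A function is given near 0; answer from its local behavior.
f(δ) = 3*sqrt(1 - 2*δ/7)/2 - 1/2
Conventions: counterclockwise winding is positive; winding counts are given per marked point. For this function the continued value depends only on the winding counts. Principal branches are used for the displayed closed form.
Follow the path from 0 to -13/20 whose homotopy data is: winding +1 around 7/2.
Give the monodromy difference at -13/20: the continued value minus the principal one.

Continued minus principal equals -(3/70)*sqrt(5810).

The rational part is single-valued and drops out of the difference; each branch term changes only by its own monodromy.
(3/2)*sqrt(1 - δ/(7/2)): winding +1 is odd, the square root flips sign, contributing -2*(3/2)*sqrt(1 - (-13/20)/(7/2)) = -2*(3/2)*sqrt(83/70) = -(3/70)*sqrt(5810).
Summing the contributions at δ = -13/20 gives -(3/70)*sqrt(5810).


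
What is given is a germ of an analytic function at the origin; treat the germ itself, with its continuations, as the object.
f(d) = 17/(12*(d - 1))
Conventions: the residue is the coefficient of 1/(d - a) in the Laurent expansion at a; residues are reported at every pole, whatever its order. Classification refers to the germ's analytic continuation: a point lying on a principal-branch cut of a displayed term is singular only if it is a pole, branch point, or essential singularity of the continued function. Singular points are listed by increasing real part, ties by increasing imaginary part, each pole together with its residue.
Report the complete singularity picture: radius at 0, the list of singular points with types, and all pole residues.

Radius of convergence at 0: 1.
At 1: a pole of order 1; residue 17/12.

Denominator factor (d - 1): pole of order 1 at 1, modulus 1.
The radius of convergence is the smallest modulus among the singular points: 1.
At the order-1 pole 1 set g(d) = (d - (1))*f(d) = 17/12.
Simple pole: residue = g(a) at a = 1, which is 17/12.


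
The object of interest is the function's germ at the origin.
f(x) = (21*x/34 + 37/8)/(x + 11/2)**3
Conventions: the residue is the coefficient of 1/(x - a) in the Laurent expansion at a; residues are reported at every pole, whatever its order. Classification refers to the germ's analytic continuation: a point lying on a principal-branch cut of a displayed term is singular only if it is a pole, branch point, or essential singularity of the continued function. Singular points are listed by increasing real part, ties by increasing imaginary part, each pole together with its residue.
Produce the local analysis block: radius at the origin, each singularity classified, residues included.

Radius of convergence at 0: 11/2.
At -11/2: a pole of order 3; residue 0.

Denominator factor (x + 11/2)^3: pole of order 3 at -11/2, modulus 11/2.
The radius of convergence is the smallest modulus among the singular points: 11/2.
At the order-3 pole -11/2 set g(x) = (x - (-11/2))^3*f(x) = 21*x/34 + 37/8.
Order-3 pole: residue = g''(a)/2; g''(-11/2) = 0, so the residue is 0.


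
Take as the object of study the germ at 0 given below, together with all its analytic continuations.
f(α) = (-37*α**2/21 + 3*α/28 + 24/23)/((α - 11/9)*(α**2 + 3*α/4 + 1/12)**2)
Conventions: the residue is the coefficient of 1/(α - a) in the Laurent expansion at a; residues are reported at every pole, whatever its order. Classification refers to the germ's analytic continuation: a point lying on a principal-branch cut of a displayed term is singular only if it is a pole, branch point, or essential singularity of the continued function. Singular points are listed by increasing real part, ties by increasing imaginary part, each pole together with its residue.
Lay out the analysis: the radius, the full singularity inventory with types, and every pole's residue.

Denominator factor (α**2 + 3*α/4 + 1/12)^2: discriminant 11/48, real irrational roots -3/8 + (1/24)*sqrt(33) and -3/8 - (1/24)*sqrt(33); poles of order 2, moduli 3/8 - (1/24)*sqrt(33) and 3/8 + (1/24)*sqrt(33).
Denominator factor (α - 11/9): pole of order 1 at 11/9, modulus 11/9.
The radius of convergence is the smallest modulus among the singular points: 3/8 - (1/24)*sqrt(33).
The factor α**2 + 3*α/4 + 1/12 splits as (α - a)(α - a') with a = -3/8 - (1/24)*sqrt(33), a' = -3/8 + (1/24)*sqrt(33). At the order-2 pole a set g(α) = (α - a)^2*f(α) = [(-37*α**2/21 + 3*α/28 + 24/23)/(α - 11/9)] / (α - a')^2.
Order-2 pole: residue = g'(a); g'(-3/8 - (1/24)*sqrt(33)) = 879795/7507936 - (434299035/276487904)*sqrt(33), so the residue is 879795/7507936 - (434299035/276487904)*sqrt(33).
The factor α**2 + 3*α/4 + 1/12 splits as (α - a)(α - a') with a = -3/8 + (1/24)*sqrt(33), a' = -3/8 - (1/24)*sqrt(33). At the order-2 pole a set g(α) = (α - a)^2*f(α) = [(-37*α**2/21 + 3*α/28 + 24/23)/(α - 11/9)] / (α - a')^2.
Order-2 pole: residue = g'(a); g'(-3/8 + (1/24)*sqrt(33)) = 879795/7507936 + (434299035/276487904)*sqrt(33), so the residue is 879795/7507936 + (434299035/276487904)*sqrt(33).
At the order-1 pole 11/9 set g(α) = (α - (11/9))*f(α) = (-37*α**2/21 + 3*α/28 + 24/23)/(α**2 + 3*α/4 + 1/12)**2.
Simple pole: residue = g(a) at a = 11/9, which is -879795/3753968.
List the singular points by increasing real part (a conjugate pair: the negative imaginary part first).

Radius of convergence at 0: 3/8 - (1/24)*sqrt(33).
At -3/8 - (1/24)*sqrt(33): a pole of order 2; residue 879795/7507936 - (434299035/276487904)*sqrt(33).
At -3/8 + (1/24)*sqrt(33): a pole of order 2; residue 879795/7507936 + (434299035/276487904)*sqrt(33).
At 11/9: a pole of order 1; residue -879795/3753968.


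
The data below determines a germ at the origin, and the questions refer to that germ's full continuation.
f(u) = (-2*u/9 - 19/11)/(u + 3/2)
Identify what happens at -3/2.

The denominator factor u + 3/2 vanishes at -3/2 and appears to the power 1; the numerator there equals -46/33, nonzero, and no other factor vanishes.
Hence a pole whose order is the multiplicity, 1.

The point is a pole of order 1.


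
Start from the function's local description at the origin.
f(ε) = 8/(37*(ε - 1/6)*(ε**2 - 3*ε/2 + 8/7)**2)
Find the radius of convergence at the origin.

The radius of convergence is 1/6.

Denominator factor (ε - 1/6): pole of order 1 at 1/6, modulus 1/6.
Denominator factor (ε**2 - 3*ε/2 + 8/7)^2: discriminant -65/28, complex-conjugate roots (3/4) + ((1/28)*sqrt(455))*i and (3/4) - ((1/28)*sqrt(455))*i; poles of order 2, moduli (2/7)*sqrt(14) and (2/7)*sqrt(14).
The radius of convergence is the smallest modulus among the singular points: 1/6.


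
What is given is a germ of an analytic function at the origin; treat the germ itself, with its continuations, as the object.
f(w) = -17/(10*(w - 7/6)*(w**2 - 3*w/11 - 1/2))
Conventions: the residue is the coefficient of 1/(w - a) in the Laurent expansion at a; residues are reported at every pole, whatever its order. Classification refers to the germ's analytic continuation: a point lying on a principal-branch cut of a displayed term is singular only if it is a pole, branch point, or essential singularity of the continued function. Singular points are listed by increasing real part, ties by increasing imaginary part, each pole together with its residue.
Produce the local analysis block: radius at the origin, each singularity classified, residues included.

Denominator factor (w**2 - 3*w/11 - 1/2): discriminant 251/121, real irrational roots 3/22 + (1/22)*sqrt(251) and 3/22 - (1/22)*sqrt(251); poles of order 1, moduli 3/22 + (1/22)*sqrt(251) and -3/22 + (1/22)*sqrt(251).
Denominator factor (w - 7/6): pole of order 1 at 7/6, modulus 7/6.
The radius of convergence is the smallest modulus among the singular points: -3/22 + (1/22)*sqrt(251).
The factor w**2 - 3*w/11 - 1/2 splits as (w - a)(w - a') with a = 3/22 - (1/22)*sqrt(251), a' = 3/22 + (1/22)*sqrt(251). At the order-1 pole a set g(w) = (w - a)*f(w) = [-17/(10*(w - 7/6))] / (w - a').
Simple pole: residue = g(a) at a = 3/22 - (1/22)*sqrt(251), which is 1683/1075 - (38148/269825)*sqrt(251).
The factor w**2 - 3*w/11 - 1/2 splits as (w - a)(w - a') with a = 3/22 + (1/22)*sqrt(251), a' = 3/22 - (1/22)*sqrt(251). At the order-1 pole a set g(w) = (w - a)*f(w) = [-17/(10*(w - 7/6))] / (w - a').
Simple pole: residue = g(a) at a = 3/22 + (1/22)*sqrt(251), which is 1683/1075 + (38148/269825)*sqrt(251).
At the order-1 pole 7/6 set g(w) = (w - (7/6))*f(w) = -17/(10*(w**2 - 3*w/11 - 1/2)).
Simple pole: residue = g(a) at a = 7/6, which is -3366/1075.
List the singular points by increasing real part (a conjugate pair: the negative imaginary part first).

Radius of convergence at 0: -3/22 + (1/22)*sqrt(251).
At 3/22 - (1/22)*sqrt(251): a pole of order 1; residue 1683/1075 - (38148/269825)*sqrt(251).
At 3/22 + (1/22)*sqrt(251): a pole of order 1; residue 1683/1075 + (38148/269825)*sqrt(251).
At 7/6: a pole of order 1; residue -3366/1075.


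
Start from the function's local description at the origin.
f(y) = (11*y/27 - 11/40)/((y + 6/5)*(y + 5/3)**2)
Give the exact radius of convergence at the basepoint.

Denominator factor (y + 6/5): pole of order 1 at -6/5, modulus 6/5.
Denominator factor (y + 5/3)^2: pole of order 2 at -5/3, modulus 5/3.
The radius of convergence is the smallest modulus among the singular points: 6/5.

The radius of convergence is 6/5.


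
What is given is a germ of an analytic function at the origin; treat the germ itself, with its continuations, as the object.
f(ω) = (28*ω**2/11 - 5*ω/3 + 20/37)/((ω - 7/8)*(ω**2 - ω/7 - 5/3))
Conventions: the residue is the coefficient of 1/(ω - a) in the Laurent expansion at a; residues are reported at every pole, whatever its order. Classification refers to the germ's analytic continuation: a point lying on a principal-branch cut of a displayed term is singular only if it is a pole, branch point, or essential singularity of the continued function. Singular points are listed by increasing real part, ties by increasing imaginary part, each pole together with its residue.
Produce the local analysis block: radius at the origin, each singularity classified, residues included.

Denominator factor (ω - 7/8): pole of order 1 at 7/8, modulus 7/8.
Denominator factor (ω**2 - ω/7 - 5/3): discriminant 983/147, real irrational roots 1/14 + (1/42)*sqrt(2949) and 1/14 - (1/42)*sqrt(2949); poles of order 1, moduli 1/14 + (1/42)*sqrt(2949) and -1/14 + (1/42)*sqrt(2949).
The radius of convergence is the smallest modulus among the singular points: 7/8.
The factor ω**2 - ω/7 - 5/3 splits as (ω - a)(ω - a') with a = 1/14 - (1/42)*sqrt(2949), a' = 1/14 + (1/42)*sqrt(2949). At the order-1 pole a set g(ω) = (ω - a)*f(ω) = [(28*ω**2/11 - 5*ω/3 + 20/37)/(ω - 7/8)] / (ω - a').
Simple pole: residue = g(a) at a = 1/14 - (1/42)*sqrt(2949), which is 142332/80179 - (2609716/236447871)*sqrt(2949).
At the order-1 pole 7/8 set g(ω) = (ω - (7/8))*f(ω) = (28*ω**2/11 - 5*ω/3 + 20/37)/(ω**2 - ω/7 - 5/3).
Simple pole: residue = g(a) at a = 7/8, which is -80572/80179.
The factor ω**2 - ω/7 - 5/3 splits as (ω - a)(ω - a') with a = 1/14 + (1/42)*sqrt(2949), a' = 1/14 - (1/42)*sqrt(2949). At the order-1 pole a set g(ω) = (ω - a)*f(ω) = [(28*ω**2/11 - 5*ω/3 + 20/37)/(ω - 7/8)] / (ω - a').
Simple pole: residue = g(a) at a = 1/14 + (1/42)*sqrt(2949), which is 142332/80179 + (2609716/236447871)*sqrt(2949).
List the singular points by increasing real part (a conjugate pair: the negative imaginary part first).

Radius of convergence at 0: 7/8.
At 1/14 - (1/42)*sqrt(2949): a pole of order 1; residue 142332/80179 - (2609716/236447871)*sqrt(2949).
At 7/8: a pole of order 1; residue -80572/80179.
At 1/14 + (1/42)*sqrt(2949): a pole of order 1; residue 142332/80179 + (2609716/236447871)*sqrt(2949).


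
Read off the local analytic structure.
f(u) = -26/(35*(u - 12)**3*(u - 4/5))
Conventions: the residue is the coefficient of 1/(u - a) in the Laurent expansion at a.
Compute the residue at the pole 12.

The residue is -325/614656.

At the order-3 pole 12 set g(u) = (u - (12))^3*f(u) = -26/(35*(u - 4/5)).
Order-3 pole: residue = g''(a)/2; g''(12) = -325/307328, so the residue is -325/614656.


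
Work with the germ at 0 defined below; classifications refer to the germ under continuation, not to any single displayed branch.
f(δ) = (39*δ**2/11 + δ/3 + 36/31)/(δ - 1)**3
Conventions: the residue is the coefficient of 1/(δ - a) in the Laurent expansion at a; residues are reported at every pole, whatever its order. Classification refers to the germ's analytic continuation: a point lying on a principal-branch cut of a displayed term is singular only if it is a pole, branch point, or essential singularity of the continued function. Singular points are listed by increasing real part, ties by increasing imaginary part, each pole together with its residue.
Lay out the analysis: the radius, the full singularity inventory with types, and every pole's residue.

Denominator factor (δ - 1)^3: pole of order 3 at 1, modulus 1.
The radius of convergence is the smallest modulus among the singular points: 1.
At the order-3 pole 1 set g(δ) = (δ - (1))^3*f(δ) = 39*δ**2/11 + δ/3 + 36/31.
Order-3 pole: residue = g''(a)/2; g''(1) = 78/11, so the residue is 39/11.

Radius of convergence at 0: 1.
At 1: a pole of order 3; residue 39/11.


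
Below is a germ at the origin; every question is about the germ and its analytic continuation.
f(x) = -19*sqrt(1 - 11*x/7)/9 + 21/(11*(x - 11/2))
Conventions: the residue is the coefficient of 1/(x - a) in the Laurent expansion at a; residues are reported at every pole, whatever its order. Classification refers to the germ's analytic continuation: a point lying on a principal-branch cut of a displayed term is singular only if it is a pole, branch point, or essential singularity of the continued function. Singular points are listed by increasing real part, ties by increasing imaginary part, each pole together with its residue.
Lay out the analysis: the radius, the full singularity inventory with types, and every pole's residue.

Denominator factor (x - 11/2): pole of order 1 at 11/2, modulus 11/2.
Branch term (-19/9)*sqrt(1 - x/(7/11)): its argument vanishes at x = 7/11, a square-root branch point, modulus 7/11.
The radius of convergence is the smallest modulus among the singular points: 7/11.
The branch term is analytic at 11/2 and contributes nothing to the residue; only the rational part matters.
At the order-1 pole 11/2 set g(x) = (x - (11/2))*(rational part) = 21/11.
Simple pole: residue = g(a) at a = 11/2, which is 21/11.
List the singular points by increasing real part (a conjugate pair: the negative imaginary part first).

Radius of convergence at 0: 7/11.
At 7/11: an algebraic (square-root) branch point.
At 11/2: a pole of order 1; residue 21/11.


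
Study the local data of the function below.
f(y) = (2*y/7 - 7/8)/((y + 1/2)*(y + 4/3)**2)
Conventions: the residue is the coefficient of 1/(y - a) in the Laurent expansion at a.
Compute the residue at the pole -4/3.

The residue is 513/350.

At the order-2 pole -4/3 set g(y) = (y - (-4/3))^2*f(y) = (2*y/7 - 7/8)/(y + 1/2).
Order-2 pole: residue = g'(a); g'(-4/3) = 513/350, so the residue is 513/350.


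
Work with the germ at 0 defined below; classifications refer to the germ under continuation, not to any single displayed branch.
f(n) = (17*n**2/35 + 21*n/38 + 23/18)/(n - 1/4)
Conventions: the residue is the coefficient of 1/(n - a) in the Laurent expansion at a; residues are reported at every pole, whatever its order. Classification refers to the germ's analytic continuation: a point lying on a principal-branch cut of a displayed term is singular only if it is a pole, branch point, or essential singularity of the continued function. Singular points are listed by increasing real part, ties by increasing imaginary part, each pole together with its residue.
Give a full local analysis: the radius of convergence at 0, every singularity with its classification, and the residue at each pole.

Radius of convergence at 0: 1/4.
At 1/4: a pole of order 1; residue 138497/95760.

Denominator factor (n - 1/4): pole of order 1 at 1/4, modulus 1/4.
The radius of convergence is the smallest modulus among the singular points: 1/4.
At the order-1 pole 1/4 set g(n) = (n - (1/4))*f(n) = 17*n**2/35 + 21*n/38 + 23/18.
Simple pole: residue = g(a) at a = 1/4, which is 138497/95760.


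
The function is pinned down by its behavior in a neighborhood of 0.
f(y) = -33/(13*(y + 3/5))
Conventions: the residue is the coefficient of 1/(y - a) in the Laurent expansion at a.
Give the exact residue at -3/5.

At the order-1 pole -3/5 set g(y) = (y - (-3/5))*f(y) = -33/13.
Simple pole: residue = g(a) at a = -3/5, which is -33/13.

The residue is -33/13.


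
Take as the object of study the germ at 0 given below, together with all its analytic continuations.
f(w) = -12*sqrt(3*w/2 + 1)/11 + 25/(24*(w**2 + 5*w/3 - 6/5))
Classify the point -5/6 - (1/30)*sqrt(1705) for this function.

The point is a pole of order 1.

The denominator factor w**2 + 5*w/3 - 6/5 vanishes at -5/6 - (1/30)*sqrt(1705) and appears to the power 1; the numerator there equals 25/24, nonzero, and no other factor vanishes.
The branch terms are analytic at this point.
Hence a pole whose order is the multiplicity, 1.


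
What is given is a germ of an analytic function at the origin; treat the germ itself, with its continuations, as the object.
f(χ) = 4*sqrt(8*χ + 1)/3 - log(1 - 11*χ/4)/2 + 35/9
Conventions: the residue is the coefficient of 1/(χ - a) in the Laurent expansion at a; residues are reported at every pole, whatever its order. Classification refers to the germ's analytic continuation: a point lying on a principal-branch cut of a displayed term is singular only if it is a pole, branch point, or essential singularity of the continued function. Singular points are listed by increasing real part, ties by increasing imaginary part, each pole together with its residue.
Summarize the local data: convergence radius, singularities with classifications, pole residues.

Branch term (4/3)*sqrt(1 - χ/(-1/8)): its argument vanishes at χ = -1/8, a square-root branch point, modulus 1/8.
Branch term (-1/2)*log(1 - χ/(4/11)): its argument vanishes at χ = 4/11, a logarithmic branch point, modulus 4/11.
The radius of convergence is the smallest modulus among the singular points: 1/8.
List the singular points by increasing real part (a conjugate pair: the negative imaginary part first).

Radius of convergence at 0: 1/8.
At -1/8: an algebraic (square-root) branch point.
At 4/11: a logarithmic branch point.


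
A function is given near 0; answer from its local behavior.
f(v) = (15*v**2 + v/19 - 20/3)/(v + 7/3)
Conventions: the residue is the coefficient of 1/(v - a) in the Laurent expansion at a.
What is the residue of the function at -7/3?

The residue is 4268/57.

At the order-1 pole -7/3 set g(v) = (v - (-7/3))*f(v) = 15*v**2 + v/19 - 20/3.
Simple pole: residue = g(a) at a = -7/3, which is 4268/57.


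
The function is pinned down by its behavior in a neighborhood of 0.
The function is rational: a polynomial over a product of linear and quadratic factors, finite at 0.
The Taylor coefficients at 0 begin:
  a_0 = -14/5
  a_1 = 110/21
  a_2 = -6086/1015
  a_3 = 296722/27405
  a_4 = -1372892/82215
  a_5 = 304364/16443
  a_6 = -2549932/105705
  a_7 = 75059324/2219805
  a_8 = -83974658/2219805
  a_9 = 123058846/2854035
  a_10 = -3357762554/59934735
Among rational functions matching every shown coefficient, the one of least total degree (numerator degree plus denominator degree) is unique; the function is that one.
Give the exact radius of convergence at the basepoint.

The radius of convergence is 1.

No rational of total degree below 9 reproduces all 11 coefficients; solving the [2/7] Pade equations on them gives f(α) = (-38*α**2/29 + 4*α/7 - 14/5)/((α + 1)**3*(α**2 - 2*α/3 + 1)**2), whose expansion matches every shown term.
Denominator factor (α**2 - 2*α/3 + 1)^2: discriminant -32/9, complex-conjugate roots (1/3) + ((2/3)*sqrt(2))*i and (1/3) - ((2/3)*sqrt(2))*i; poles of order 2, moduli 1 and 1.
Denominator factor (α + 1)^3: pole of order 3 at -1, modulus 1.
The radius of convergence is the smallest modulus among the singular points: 1.


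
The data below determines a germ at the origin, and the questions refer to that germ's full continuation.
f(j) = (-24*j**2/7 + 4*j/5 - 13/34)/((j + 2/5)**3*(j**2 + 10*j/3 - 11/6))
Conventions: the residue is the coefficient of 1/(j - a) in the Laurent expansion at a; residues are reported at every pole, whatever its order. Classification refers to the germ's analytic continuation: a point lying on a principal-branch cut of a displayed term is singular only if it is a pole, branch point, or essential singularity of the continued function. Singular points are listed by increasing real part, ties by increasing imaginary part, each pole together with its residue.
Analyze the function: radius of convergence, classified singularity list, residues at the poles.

Denominator factor (j + 2/5)^3: pole of order 3 at -2/5, modulus 2/5.
Denominator factor (j**2 + 10*j/3 - 11/6): discriminant 166/9, real irrational roots -5/3 + (1/6)*sqrt(166) and -5/3 - (1/6)*sqrt(166); poles of order 1, moduli -5/3 + (1/6)*sqrt(166) and 5/3 + (1/6)*sqrt(166).
The radius of convergence is the smallest modulus among the singular points: 2/5.
The factor j**2 + 10*j/3 - 11/6 splits as (j - a)(j - a') with a = -5/3 - (1/6)*sqrt(166), a' = -5/3 + (1/6)*sqrt(166). At the order-1 pole a set g(j) = (j - a)*f(j) = [(-24*j**2/7 + 4*j/5 - 13/34)/(j + 2/5)**3] / (j - a').
Simple pole: residue = g(a) at a = -5/3 - (1/6)*sqrt(166), which is -3172467225/10916328269 - (1499127375/906055246327)*sqrt(166).
At the order-3 pole -2/5 set g(j) = (j - (-2/5))^3*f(j) = (-24*j**2/7 + 4*j/5 - 13/34)/(j**2 + 10*j/3 - 11/6).
Order-3 pole: residue = g''(a)/2; g''(-2/5) = 12689868900/10916328269, so the residue is 6344934450/10916328269.
The factor j**2 + 10*j/3 - 11/6 splits as (j - a)(j - a') with a = -5/3 + (1/6)*sqrt(166), a' = -5/3 - (1/6)*sqrt(166). At the order-1 pole a set g(j) = (j - a)*f(j) = [(-24*j**2/7 + 4*j/5 - 13/34)/(j + 2/5)**3] / (j - a').
Simple pole: residue = g(a) at a = -5/3 + (1/6)*sqrt(166), which is -3172467225/10916328269 + (1499127375/906055246327)*sqrt(166).
List the singular points by increasing real part (a conjugate pair: the negative imaginary part first).

Radius of convergence at 0: 2/5.
At -5/3 - (1/6)*sqrt(166): a pole of order 1; residue -3172467225/10916328269 - (1499127375/906055246327)*sqrt(166).
At -2/5: a pole of order 3; residue 6344934450/10916328269.
At -5/3 + (1/6)*sqrt(166): a pole of order 1; residue -3172467225/10916328269 + (1499127375/906055246327)*sqrt(166).


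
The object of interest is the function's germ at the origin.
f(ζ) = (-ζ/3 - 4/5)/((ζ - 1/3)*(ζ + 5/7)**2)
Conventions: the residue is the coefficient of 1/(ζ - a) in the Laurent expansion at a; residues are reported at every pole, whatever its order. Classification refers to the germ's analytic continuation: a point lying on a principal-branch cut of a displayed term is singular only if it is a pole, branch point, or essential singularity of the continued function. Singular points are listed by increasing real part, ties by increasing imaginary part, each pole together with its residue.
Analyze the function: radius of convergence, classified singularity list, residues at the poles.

Denominator factor (ζ + 5/7)^2: pole of order 2 at -5/7, modulus 5/7.
Denominator factor (ζ - 1/3): pole of order 1 at 1/3, modulus 1/3.
The radius of convergence is the smallest modulus among the singular points: 1/3.
At the order-2 pole -5/7 set g(ζ) = (ζ - (-5/7))^2*f(ζ) = (-ζ/3 - 4/5)/(ζ - 1/3).
Order-2 pole: residue = g'(a); g'(-5/7) = 2009/2420, so the residue is 2009/2420.
At the order-1 pole 1/3 set g(ζ) = (ζ - (1/3))*f(ζ) = (-ζ/3 - 4/5)/(ζ + 5/7)**2.
Simple pole: residue = g(a) at a = 1/3, which is -2009/2420.
List the singular points by increasing real part (a conjugate pair: the negative imaginary part first).

Radius of convergence at 0: 1/3.
At -5/7: a pole of order 2; residue 2009/2420.
At 1/3: a pole of order 1; residue -2009/2420.


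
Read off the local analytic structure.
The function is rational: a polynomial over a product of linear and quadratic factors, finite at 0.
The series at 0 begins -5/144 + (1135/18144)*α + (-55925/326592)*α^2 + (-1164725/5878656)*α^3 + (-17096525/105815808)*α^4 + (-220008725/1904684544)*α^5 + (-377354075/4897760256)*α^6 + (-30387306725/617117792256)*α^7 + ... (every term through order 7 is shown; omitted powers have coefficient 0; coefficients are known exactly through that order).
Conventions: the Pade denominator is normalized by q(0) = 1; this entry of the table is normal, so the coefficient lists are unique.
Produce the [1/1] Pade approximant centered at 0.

The Pade approximant has numerator coefficients [-5/144, -7435/228816]; denominator coefficients [1, 11185/4086].

Taylor coefficients needed (read off): a_0 = -5/144, a_1 = 1135/18144, a_2 = -55925/326592.
Write the denominator as Q(α) = 1 + q1*α. Requiring Q*f - P = O(α^3) with deg P <= 1 kills the coefficients of α^2..α^2 in Q*f:
  α^2: a_2 + q1*a_1 = 0, i.e. -55925/326592 + (1135/18144)*q1 = 0.
Solving this linear system: q1 = 11185/4086.
The numerator is Q*f truncated at degree 1: P0 = a_0 = -5/144; P1 = a_1 + q1*a_0 = -7435/228816.


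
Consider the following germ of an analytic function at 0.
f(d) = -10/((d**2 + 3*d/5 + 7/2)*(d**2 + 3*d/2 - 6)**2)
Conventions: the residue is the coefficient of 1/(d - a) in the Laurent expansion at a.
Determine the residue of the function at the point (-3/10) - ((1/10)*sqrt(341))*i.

The factor d**2 + 3*d/5 + 7/2 splits as (d - a)(d - a') with a = (-3/10) - ((1/10)*sqrt(341))*i, a' = (-3/10) + ((1/10)*sqrt(341))*i. At the order-1 pole a set g(d) = (d - a)*f(d) = [-10/(d**2 + 3*d/2 - 6)**2] / (d - a').
Simple pole: residue = g(a) at a = (-3/10) - ((1/10)*sqrt(341))*i, which is (-3517200/385847449) - ((185381600/131573980109)*sqrt(341))*i.

The residue is (-3517200/385847449) - ((185381600/131573980109)*sqrt(341))*i.


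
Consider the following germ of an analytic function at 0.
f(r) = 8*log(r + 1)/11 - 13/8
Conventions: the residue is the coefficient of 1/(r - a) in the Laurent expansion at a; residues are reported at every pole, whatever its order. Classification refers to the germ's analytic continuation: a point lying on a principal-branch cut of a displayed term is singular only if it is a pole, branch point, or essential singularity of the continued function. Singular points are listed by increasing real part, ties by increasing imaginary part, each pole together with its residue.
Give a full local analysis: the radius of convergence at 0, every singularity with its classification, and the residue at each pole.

Branch term (8/11)*log(1 - r/(-1)): its argument vanishes at r = -1, a logarithmic branch point, modulus 1.
The radius of convergence is the smallest modulus among the singular points: 1.

Radius of convergence at 0: 1.
At -1: a logarithmic branch point.


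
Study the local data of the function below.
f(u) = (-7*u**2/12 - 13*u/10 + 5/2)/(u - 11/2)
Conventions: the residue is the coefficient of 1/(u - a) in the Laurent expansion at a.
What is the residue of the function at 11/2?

The residue is -5351/240.

At the order-1 pole 11/2 set g(u) = (u - (11/2))*f(u) = -7*u**2/12 - 13*u/10 + 5/2.
Simple pole: residue = g(a) at a = 11/2, which is -5351/240.


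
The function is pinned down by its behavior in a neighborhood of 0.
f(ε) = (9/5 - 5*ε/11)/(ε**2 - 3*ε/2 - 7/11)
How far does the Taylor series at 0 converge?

Denominator factor (ε**2 - 3*ε/2 - 7/11): discriminant 211/44, real irrational roots 3/4 + (1/44)*sqrt(2321) and 3/4 - (1/44)*sqrt(2321); poles of order 1, moduli 3/4 + (1/44)*sqrt(2321) and -3/4 + (1/44)*sqrt(2321).
The radius of convergence is the smallest modulus among the singular points: -3/4 + (1/44)*sqrt(2321).

The radius of convergence is -3/4 + (1/44)*sqrt(2321).


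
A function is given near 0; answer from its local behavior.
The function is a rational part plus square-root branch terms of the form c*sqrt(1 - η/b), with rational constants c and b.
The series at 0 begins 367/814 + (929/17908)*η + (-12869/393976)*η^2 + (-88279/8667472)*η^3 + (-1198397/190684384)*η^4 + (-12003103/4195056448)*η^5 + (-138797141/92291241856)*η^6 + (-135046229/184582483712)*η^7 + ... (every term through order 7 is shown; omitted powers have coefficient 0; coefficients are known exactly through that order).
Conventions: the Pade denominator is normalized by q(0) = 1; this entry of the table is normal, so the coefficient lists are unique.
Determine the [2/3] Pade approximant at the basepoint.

The Pade approximant has numerator coefficients [367/814, -852607805/7642136029, -7057049811/84063496319]; denominator coefficients [1, -13613659/37553494, -14878898/206544217, 10485705/2271986387].

Taylor coefficients needed (read off): a_0 = 367/814, a_1 = 929/17908, a_2 = -12869/393976, a_3 = -88279/8667472, a_4 = -1198397/190684384, a_5 = -12003103/4195056448.
Write the denominator as Q(η) = 1 + q1*η + q2*η^2 + q3*η^3. Requiring Q*f - P = O(η^6) with deg P <= 2 kills the coefficients of η^3..η^5 in Q*f:
  η^3: a_3 + q1*a_2 + q2*a_1 + q3*a_0 = 0, i.e. -88279/8667472 + (-12869/393976)*q1 + (929/17908)*q2 + (367/814)*q3 = 0.
  η^4: a_4 + q1*a_3 + q2*a_2 + q3*a_1 = 0, i.e. -1198397/190684384 + (-88279/8667472)*q1 + (-12869/393976)*q2 + (929/17908)*q3 = 0.
  η^5: a_5 + q1*a_4 + q2*a_3 + q3*a_2 = 0, i.e. -12003103/4195056448 + (-1198397/190684384)*q1 + (-88279/8667472)*q2 + (-12869/393976)*q3 = 0.
Solving this linear system: q1 = -13613659/37553494, q2 = -14878898/206544217, q3 = 10485705/2271986387.
The numerator is Q*f truncated at degree 2: P0 = a_0 = 367/814; P1 = a_1 + q1*a_0 = -852607805/7642136029; P2 = a_2 + q1*a_1 + q2*a_0 = -7057049811/84063496319.


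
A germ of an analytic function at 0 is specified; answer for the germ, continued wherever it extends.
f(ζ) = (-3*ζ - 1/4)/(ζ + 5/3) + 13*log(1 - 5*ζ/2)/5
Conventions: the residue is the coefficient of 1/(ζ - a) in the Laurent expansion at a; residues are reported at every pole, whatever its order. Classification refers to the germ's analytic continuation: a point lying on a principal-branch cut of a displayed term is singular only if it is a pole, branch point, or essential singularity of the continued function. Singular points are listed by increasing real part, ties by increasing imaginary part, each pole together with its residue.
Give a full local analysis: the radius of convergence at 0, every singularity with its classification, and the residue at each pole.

Radius of convergence at 0: 2/5.
At -5/3: a pole of order 1; residue 19/4.
At 2/5: a logarithmic branch point.

Denominator factor (ζ + 5/3): pole of order 1 at -5/3, modulus 5/3.
Branch term (13/5)*log(1 - ζ/(2/5)): its argument vanishes at ζ = 2/5, a logarithmic branch point, modulus 2/5.
The radius of convergence is the smallest modulus among the singular points: 2/5.
The branch term is analytic at -5/3 and contributes nothing to the residue; only the rational part matters.
At the order-1 pole -5/3 set g(ζ) = (ζ - (-5/3))*(rational part) = -3*ζ - 1/4.
Simple pole: residue = g(a) at a = -5/3, which is 19/4.
List the singular points by increasing real part (a conjugate pair: the negative imaginary part first).


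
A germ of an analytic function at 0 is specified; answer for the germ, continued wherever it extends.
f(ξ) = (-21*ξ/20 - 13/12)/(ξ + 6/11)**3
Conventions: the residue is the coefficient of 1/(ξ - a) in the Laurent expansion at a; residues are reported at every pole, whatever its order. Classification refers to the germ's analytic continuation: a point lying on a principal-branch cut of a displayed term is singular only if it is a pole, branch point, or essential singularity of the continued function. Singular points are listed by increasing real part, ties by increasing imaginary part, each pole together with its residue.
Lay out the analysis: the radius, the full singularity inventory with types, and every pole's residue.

Radius of convergence at 0: 6/11.
At -6/11: a pole of order 3; residue 0.

Denominator factor (ξ + 6/11)^3: pole of order 3 at -6/11, modulus 6/11.
The radius of convergence is the smallest modulus among the singular points: 6/11.
At the order-3 pole -6/11 set g(ξ) = (ξ - (-6/11))^3*f(ξ) = -21*ξ/20 - 13/12.
Order-3 pole: residue = g''(a)/2; g''(-6/11) = 0, so the residue is 0.


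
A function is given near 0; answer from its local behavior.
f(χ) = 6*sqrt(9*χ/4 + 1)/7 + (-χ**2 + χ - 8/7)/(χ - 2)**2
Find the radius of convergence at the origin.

The radius of convergence is 4/9.

Denominator factor (χ - 2)^2: pole of order 2 at 2, modulus 2.
Branch term (6/7)*sqrt(1 - χ/(-4/9)): its argument vanishes at χ = -4/9, a square-root branch point, modulus 4/9.
The radius of convergence is the smallest modulus among the singular points: 4/9.


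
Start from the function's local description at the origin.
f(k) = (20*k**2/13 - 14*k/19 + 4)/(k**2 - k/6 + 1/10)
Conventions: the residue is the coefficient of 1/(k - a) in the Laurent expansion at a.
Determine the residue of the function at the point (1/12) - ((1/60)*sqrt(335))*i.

The factor k**2 - k/6 + 1/10 splits as (k - a)(k - a') with a = (1/12) - ((1/60)*sqrt(335))*i, a' = (1/12) + ((1/60)*sqrt(335))*i. At the order-1 pole a set g(k) = (k - a)*f(k) = [20*k**2/13 - 14*k/19 + 4] / (k - a').
Simple pole: residue = g(a) at a = (1/12) - ((1/60)*sqrt(335))*i, which is (-178/741) + ((16922/49647)*sqrt(335))*i.

The residue is (-178/741) + ((16922/49647)*sqrt(335))*i.


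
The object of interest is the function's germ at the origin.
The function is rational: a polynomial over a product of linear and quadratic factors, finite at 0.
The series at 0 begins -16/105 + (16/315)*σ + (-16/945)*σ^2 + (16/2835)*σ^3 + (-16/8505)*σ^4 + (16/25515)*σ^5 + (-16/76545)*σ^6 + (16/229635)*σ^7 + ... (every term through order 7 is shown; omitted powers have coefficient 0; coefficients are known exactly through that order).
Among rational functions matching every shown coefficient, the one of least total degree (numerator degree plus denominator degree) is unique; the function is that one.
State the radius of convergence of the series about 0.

The radius of convergence is 3.

No rational of total degree below 1 reproduces all 8 coefficients; solving the [0/1] Pade equations on them gives f(σ) = -16/(35*(σ + 3)), whose expansion matches every shown term.
Denominator factor (σ + 3): pole of order 1 at -3, modulus 3.
The radius of convergence is the smallest modulus among the singular points: 3.


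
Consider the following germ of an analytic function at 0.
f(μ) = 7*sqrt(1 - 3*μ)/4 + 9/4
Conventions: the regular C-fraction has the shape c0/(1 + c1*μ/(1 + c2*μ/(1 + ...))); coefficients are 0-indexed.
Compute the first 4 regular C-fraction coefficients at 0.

Taylor coefficients (expand at 0): a_0 = 4, a_1 = -21/8, a_2 = -63/32, a_3 = -189/64.
c0 = a_0 = 4. Peel one level at a time: if S = 1 + c*μ/S' with S'(0) = 1, then c is the μ-coefficient of S and S' = c*μ/(S - 1).
S_1 = c0/f = 1 + (21/32)*μ + (945/1024)*μ^2 + ...; c1 = 21/32.
S_2 = c1*μ/(S_1 - 1) = 1 + (-45/32)*μ + (-9/16)*μ^2 + ...; c2 = -45/32.
S_3 = c2*μ/(S_2 - 1) = 1 + (-2/5)*μ + ...; c3 = -2/5.

The regular C-fraction coefficients are [4, 21/32, -45/32, -2/5].


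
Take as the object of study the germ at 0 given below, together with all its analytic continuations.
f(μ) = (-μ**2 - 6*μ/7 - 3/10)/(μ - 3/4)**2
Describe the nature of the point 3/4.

The point is a pole of order 2.

The denominator factor μ - 3/4 vanishes at 3/4 and appears to the power 2; the numerator there equals -843/560, nonzero, and no other factor vanishes.
Hence a pole whose order is the multiplicity, 2.


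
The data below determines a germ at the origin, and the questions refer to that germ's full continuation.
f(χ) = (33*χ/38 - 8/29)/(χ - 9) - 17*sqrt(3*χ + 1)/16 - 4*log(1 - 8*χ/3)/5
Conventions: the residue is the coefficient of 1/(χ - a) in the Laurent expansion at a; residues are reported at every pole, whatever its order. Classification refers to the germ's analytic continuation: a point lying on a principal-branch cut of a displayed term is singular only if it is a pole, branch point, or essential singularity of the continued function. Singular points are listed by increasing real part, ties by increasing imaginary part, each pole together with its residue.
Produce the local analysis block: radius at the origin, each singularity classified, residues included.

Denominator factor (χ - 9): pole of order 1 at 9, modulus 9.
Branch term (-17/16)*sqrt(1 - χ/(-1/3)): its argument vanishes at χ = -1/3, a square-root branch point, modulus 1/3.
Branch term (-4/5)*log(1 - χ/(3/8)): its argument vanishes at χ = 3/8, a logarithmic branch point, modulus 3/8.
The radius of convergence is the smallest modulus among the singular points: 1/3.
The branch terms are analytic at 9 and contribute nothing to the residue; only the rational part matters.
At the order-1 pole 9 set g(χ) = (χ - (9))*(rational part) = 33*χ/38 - 8/29.
Simple pole: residue = g(a) at a = 9, which is 8309/1102.
List the singular points by increasing real part (a conjugate pair: the negative imaginary part first).

Radius of convergence at 0: 1/3.
At -1/3: an algebraic (square-root) branch point.
At 3/8: a logarithmic branch point.
At 9: a pole of order 1; residue 8309/1102.
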